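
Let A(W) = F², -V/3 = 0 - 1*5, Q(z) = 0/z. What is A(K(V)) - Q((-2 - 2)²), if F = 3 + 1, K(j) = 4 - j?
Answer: 16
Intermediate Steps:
Q(z) = 0
V = 15 (V = -3*(0 - 1*5) = -3*(0 - 5) = -3*(-5) = 15)
F = 4
A(W) = 16 (A(W) = 4² = 16)
A(K(V)) - Q((-2 - 2)²) = 16 - 1*0 = 16 + 0 = 16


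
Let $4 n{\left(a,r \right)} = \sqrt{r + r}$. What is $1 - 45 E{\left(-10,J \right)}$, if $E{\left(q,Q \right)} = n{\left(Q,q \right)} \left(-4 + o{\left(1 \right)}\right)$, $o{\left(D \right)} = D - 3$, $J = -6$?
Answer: $1 + 135 i \sqrt{5} \approx 1.0 + 301.87 i$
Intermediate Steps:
$n{\left(a,r \right)} = \frac{\sqrt{2} \sqrt{r}}{4}$ ($n{\left(a,r \right)} = \frac{\sqrt{r + r}}{4} = \frac{\sqrt{2 r}}{4} = \frac{\sqrt{2} \sqrt{r}}{4}$)
$o{\left(D \right)} = -3 + D$ ($o{\left(D \right)} = D - 3 = -3 + D$)
$E{\left(q,Q \right)} = - \frac{3 \sqrt{2} \sqrt{q}}{2}$ ($E{\left(q,Q \right)} = \frac{\sqrt{2} \sqrt{q}}{4} \left(-4 + \left(-3 + 1\right)\right) = \frac{\sqrt{2} \sqrt{q}}{4} \left(-4 - 2\right) = \frac{\sqrt{2} \sqrt{q}}{4} \left(-6\right) = - \frac{3 \sqrt{2} \sqrt{q}}{2}$)
$1 - 45 E{\left(-10,J \right)} = 1 - 45 \left(- \frac{3 \sqrt{2} \sqrt{-10}}{2}\right) = 1 - 45 \left(- \frac{3 \sqrt{2} i \sqrt{10}}{2}\right) = 1 - 45 \left(- 3 i \sqrt{5}\right) = 1 + 135 i \sqrt{5}$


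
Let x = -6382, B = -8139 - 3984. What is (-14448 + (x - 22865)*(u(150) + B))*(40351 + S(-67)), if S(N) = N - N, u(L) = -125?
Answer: 14453841505608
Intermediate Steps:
B = -12123
S(N) = 0
(-14448 + (x - 22865)*(u(150) + B))*(40351 + S(-67)) = (-14448 + (-6382 - 22865)*(-125 - 12123))*(40351 + 0) = (-14448 - 29247*(-12248))*40351 = (-14448 + 358217256)*40351 = 358202808*40351 = 14453841505608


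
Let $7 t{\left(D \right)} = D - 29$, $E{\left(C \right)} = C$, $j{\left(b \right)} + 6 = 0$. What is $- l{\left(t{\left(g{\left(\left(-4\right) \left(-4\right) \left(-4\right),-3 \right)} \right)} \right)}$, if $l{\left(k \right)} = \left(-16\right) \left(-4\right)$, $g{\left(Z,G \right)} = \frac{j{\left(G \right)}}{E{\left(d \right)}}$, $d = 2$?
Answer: $-64$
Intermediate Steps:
$j{\left(b \right)} = -6$ ($j{\left(b \right)} = -6 + 0 = -6$)
$g{\left(Z,G \right)} = -3$ ($g{\left(Z,G \right)} = - \frac{6}{2} = \left(-6\right) \frac{1}{2} = -3$)
$t{\left(D \right)} = - \frac{29}{7} + \frac{D}{7}$ ($t{\left(D \right)} = \frac{D - 29}{7} = \frac{-29 + D}{7} = - \frac{29}{7} + \frac{D}{7}$)
$l{\left(k \right)} = 64$
$- l{\left(t{\left(g{\left(\left(-4\right) \left(-4\right) \left(-4\right),-3 \right)} \right)} \right)} = \left(-1\right) 64 = -64$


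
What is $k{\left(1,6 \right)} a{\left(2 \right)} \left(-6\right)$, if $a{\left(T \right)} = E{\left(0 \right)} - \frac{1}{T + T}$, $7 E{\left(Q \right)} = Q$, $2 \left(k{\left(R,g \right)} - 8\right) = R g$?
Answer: $\frac{33}{2} \approx 16.5$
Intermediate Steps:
$k{\left(R,g \right)} = 8 + \frac{R g}{2}$
$E{\left(Q \right)} = \frac{Q}{7}$
$a{\left(T \right)} = - \frac{1}{2 T}$ ($a{\left(T \right)} = \frac{1}{7} \cdot 0 - \frac{1}{T + T} = 0 - \frac{1}{2 T} = - \frac{1}{2 T}$)
$k{\left(1,6 \right)} a{\left(2 \right)} \left(-6\right) = \left(8 + \frac{1}{2} \cdot 1 \cdot 6\right) \left(- \frac{1}{2 \cdot 2}\right) \left(-6\right) = \left(8 + 3\right) \left(\left(- \frac{1}{2}\right) \frac{1}{2}\right) \left(-6\right) = 11 \left(- \frac{1}{4}\right) \left(-6\right) = \left(- \frac{11}{4}\right) \left(-6\right) = \frac{33}{2}$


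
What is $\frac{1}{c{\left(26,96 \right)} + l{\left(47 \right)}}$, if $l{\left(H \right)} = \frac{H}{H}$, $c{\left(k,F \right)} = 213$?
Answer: $\frac{1}{214} \approx 0.0046729$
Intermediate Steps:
$l{\left(H \right)} = 1$
$\frac{1}{c{\left(26,96 \right)} + l{\left(47 \right)}} = \frac{1}{213 + 1} = \frac{1}{214}$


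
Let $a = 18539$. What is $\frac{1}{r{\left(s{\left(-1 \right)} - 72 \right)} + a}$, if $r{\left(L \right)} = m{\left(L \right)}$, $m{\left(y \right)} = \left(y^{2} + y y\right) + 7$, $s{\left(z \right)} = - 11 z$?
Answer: $\frac{1}{25988} \approx 3.8479 \cdot 10^{-5}$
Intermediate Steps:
$m{\left(y \right)} = 7 + 2 y^{2}$ ($m{\left(y \right)} = \left(y^{2} + y^{2}\right) + 7 = 2 y^{2} + 7 = 7 + 2 y^{2}$)
$r{\left(L \right)} = 7 + 2 L^{2}$
$\frac{1}{r{\left(s{\left(-1 \right)} - 72 \right)} + a} = \frac{1}{\left(7 + 2 \left(\left(-11\right) \left(-1\right) - 72\right)^{2}\right) + 18539} = \frac{1}{\left(7 + 2 \left(11 - 72\right)^{2}\right) + 18539} = \frac{1}{\left(7 + 2 \left(-61\right)^{2}\right) + 18539} = \frac{1}{\left(7 + 2 \cdot 3721\right) + 18539} = \frac{1}{\left(7 + 7442\right) + 18539} = \frac{1}{7449 + 18539} = \frac{1}{25988}$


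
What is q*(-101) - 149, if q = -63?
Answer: 6214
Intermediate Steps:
q*(-101) - 149 = -63*(-101) - 149 = 6363 - 149 = 6214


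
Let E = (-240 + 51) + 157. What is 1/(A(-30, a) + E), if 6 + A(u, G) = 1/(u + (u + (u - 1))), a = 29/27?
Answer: -91/3459 ≈ -0.026308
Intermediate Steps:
a = 29/27 (a = 29*(1/27) = 29/27 ≈ 1.0741)
E = -32 (E = -189 + 157 = -32)
A(u, G) = -6 + 1/(-1 + 3*u) (A(u, G) = -6 + 1/(u + (u + (u - 1))) = -6 + 1/(u + (u + (-1 + u))) = -6 + 1/(u + (-1 + 2*u)) = -6 + 1/(-1 + 3*u))
1/(A(-30, a) + E) = 1/((7 - 18*(-30))/(-1 + 3*(-30)) - 32) = 1/((7 + 540)/(-1 - 90) - 32) = 1/(547/(-91) - 32) = 1/(-1/91*547 - 32) = 1/(-547/91 - 32) = 1/(-3459/91) = -91/3459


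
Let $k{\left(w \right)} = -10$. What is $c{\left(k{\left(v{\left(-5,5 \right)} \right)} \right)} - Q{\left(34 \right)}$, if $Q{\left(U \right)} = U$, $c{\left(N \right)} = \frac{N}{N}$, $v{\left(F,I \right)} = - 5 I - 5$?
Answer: $-33$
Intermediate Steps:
$v{\left(F,I \right)} = -5 - 5 I$
$c{\left(N \right)} = 1$
$c{\left(k{\left(v{\left(-5,5 \right)} \right)} \right)} - Q{\left(34 \right)} = 1 - 34 = -33$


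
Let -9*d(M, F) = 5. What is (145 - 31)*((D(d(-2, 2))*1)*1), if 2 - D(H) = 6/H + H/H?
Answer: 6726/5 ≈ 1345.2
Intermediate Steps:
d(M, F) = -5/9 (d(M, F) = -1/9*5 = -5/9)
D(H) = 1 - 6/H (D(H) = 2 - (6/H + H/H) = 2 - (6/H + 1) = 2 - (1 + 6/H) = 2 + (-1 - 6/H) = 1 - 6/H)
(145 - 31)*((D(d(-2, 2))*1)*1) = (145 - 31)*((((-6 - 5/9)/(-5/9))*1)*1) = 114*((-9/5*(-59/9)*1)*1) = 114*(((59/5)*1)*1) = 114*((59/5)*1) = 114*(59/5) = 6726/5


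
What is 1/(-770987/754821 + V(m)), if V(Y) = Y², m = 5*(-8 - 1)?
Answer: 754821/1527741538 ≈ 0.00049408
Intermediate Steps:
m = -45 (m = 5*(-9) = -45)
1/(-770987/754821 + V(m)) = 1/(-770987/754821 + (-45)²) = 1/(-770987*1/754821 + 2025) = 1/(-770987/754821 + 2025) = 1/(1527741538/754821) = 754821/1527741538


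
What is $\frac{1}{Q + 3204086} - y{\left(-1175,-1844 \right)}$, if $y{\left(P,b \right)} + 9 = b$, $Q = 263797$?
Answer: $\frac{6425987200}{3467883} \approx 1853.0$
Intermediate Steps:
$y{\left(P,b \right)} = -9 + b$
$\frac{1}{Q + 3204086} - y{\left(-1175,-1844 \right)} = \frac{1}{263797 + 3204086} - \left(-9 - 1844\right) = \frac{1}{3467883} - -1853 = \frac{1}{3467883} + 1853 = \frac{6425987200}{3467883}$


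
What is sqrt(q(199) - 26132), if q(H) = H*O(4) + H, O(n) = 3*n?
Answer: I*sqrt(23545) ≈ 153.44*I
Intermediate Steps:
q(H) = 13*H (q(H) = H*(3*4) + H = H*12 + H = 12*H + H = 13*H)
sqrt(q(199) - 26132) = sqrt(13*199 - 26132) = sqrt(2587 - 26132) = sqrt(-23545) = I*sqrt(23545)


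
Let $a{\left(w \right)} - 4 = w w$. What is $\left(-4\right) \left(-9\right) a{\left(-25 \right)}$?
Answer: $22644$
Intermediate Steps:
$a{\left(w \right)} = 4 + w^{2}$ ($a{\left(w \right)} = 4 + w w = 4 + w^{2}$)
$\left(-4\right) \left(-9\right) a{\left(-25 \right)} = \left(-4\right) \left(-9\right) \left(4 + \left(-25\right)^{2}\right) = 36 \left(4 + 625\right) = 36 \cdot 629 = 22644$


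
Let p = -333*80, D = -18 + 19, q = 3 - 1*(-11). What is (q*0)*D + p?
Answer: -26640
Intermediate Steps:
q = 14 (q = 3 + 11 = 14)
D = 1
p = -26640
(q*0)*D + p = (14*0)*1 - 26640 = 0*1 - 26640 = 0 - 26640 = -26640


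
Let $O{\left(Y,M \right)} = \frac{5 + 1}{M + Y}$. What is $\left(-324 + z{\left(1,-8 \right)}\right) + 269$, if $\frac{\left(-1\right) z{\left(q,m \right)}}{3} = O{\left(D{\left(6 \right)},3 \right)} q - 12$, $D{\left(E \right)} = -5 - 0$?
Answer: $-10$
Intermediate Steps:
$D{\left(E \right)} = -5$ ($D{\left(E \right)} = -5 + 0 = -5$)
$O{\left(Y,M \right)} = \frac{6}{M + Y}$
$z{\left(q,m \right)} = 36 + 9 q$ ($z{\left(q,m \right)} = - 3 \left(\frac{6}{3 - 5} q - 12\right) = - 3 \left(\frac{6}{-2} q - 12\right) = - 3 \left(6 \left(- \frac{1}{2}\right) q - 12\right) = - 3 \left(- 3 q - 12\right) = - 3 \left(-12 - 3 q\right) = 36 + 9 q$)
$\left(-324 + z{\left(1,-8 \right)}\right) + 269 = \left(-324 + \left(36 + 9 \cdot 1\right)\right) + 269 = \left(-324 + \left(36 + 9\right)\right) + 269 = \left(-324 + 45\right) + 269 = -279 + 269 = -10$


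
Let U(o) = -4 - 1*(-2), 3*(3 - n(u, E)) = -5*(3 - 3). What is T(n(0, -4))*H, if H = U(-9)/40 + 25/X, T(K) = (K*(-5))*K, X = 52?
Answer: -252/13 ≈ -19.385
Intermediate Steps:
n(u, E) = 3 (n(u, E) = 3 - (-5)*(3 - 3)/3 = 3 - (-5)*0/3 = 3 - 1/3*0 = 3 + 0 = 3)
U(o) = -2 (U(o) = -4 + 2 = -2)
T(K) = -5*K**2 (T(K) = (-5*K)*K = -5*K**2)
H = 28/65 (H = -2/40 + 25/52 = -2*1/40 + 25*(1/52) = -1/20 + 25/52 = 28/65 ≈ 0.43077)
T(n(0, -4))*H = -5*3**2*(28/65) = -5*9*(28/65) = -45*28/65 = -252/13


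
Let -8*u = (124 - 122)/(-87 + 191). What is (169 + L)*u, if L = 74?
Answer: -243/416 ≈ -0.58414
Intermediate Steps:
u = -1/416 (u = -(124 - 122)/(8*(-87 + 191)) = -1/(4*104) = -1/8*1/52 = -1/416 ≈ -0.0024038)
(169 + L)*u = (169 + 74)*(-1/416) = 243*(-1/416) = -243/416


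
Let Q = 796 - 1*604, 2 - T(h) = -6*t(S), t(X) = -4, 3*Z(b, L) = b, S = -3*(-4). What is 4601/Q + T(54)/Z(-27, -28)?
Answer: 15211/576 ≈ 26.408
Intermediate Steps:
S = 12
Z(b, L) = b/3
T(h) = -22 (T(h) = 2 - (-6)*(-4) = 2 - 1*24 = 2 - 24 = -22)
Q = 192 (Q = 796 - 604 = 192)
4601/Q + T(54)/Z(-27, -28) = 4601/192 - 22/((⅓)*(-27)) = 4601*(1/192) - 22/(-9) = 4601/192 - 22*(-⅑) = 4601/192 + 22/9 = 15211/576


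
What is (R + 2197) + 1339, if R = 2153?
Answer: 5689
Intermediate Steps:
(R + 2197) + 1339 = (2153 + 2197) + 1339 = 4350 + 1339 = 5689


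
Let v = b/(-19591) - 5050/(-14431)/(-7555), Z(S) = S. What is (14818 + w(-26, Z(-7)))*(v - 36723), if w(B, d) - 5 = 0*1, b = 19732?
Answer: -232543212953573330505/427186476431 ≈ -5.4436e+8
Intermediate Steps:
w(B, d) = 5 (w(B, d) = 5 + 0*1 = 5 + 0 = 5)
v = -430280802322/427186476431 (v = 19732/(-19591) - 5050/(-14431)/(-7555) = 19732*(-1/19591) - 5050*(-1/14431)*(-1/7555) = -19732/19591 + (5050/14431)*(-1/7555) = -19732/19591 - 1010/21805241 = -430280802322/427186476431 ≈ -1.0072)
(14818 + w(-26, Z(-7)))*(v - 36723) = (14818 + 5)*(-430280802322/427186476431 - 36723) = 14823*(-15687999254777935/427186476431) = -232543212953573330505/427186476431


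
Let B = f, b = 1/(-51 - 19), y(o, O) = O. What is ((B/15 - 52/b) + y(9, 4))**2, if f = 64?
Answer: 2994716176/225 ≈ 1.3310e+7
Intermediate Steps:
b = -1/70 (b = 1/(-70) = -1/70 ≈ -0.014286)
B = 64
((B/15 - 52/b) + y(9, 4))**2 = ((64/15 - 52/(-1/70)) + 4)**2 = ((64*(1/15) - 52*(-70)) + 4)**2 = ((64/15 + 3640) + 4)**2 = (54664/15 + 4)**2 = (54724/15)**2 = 2994716176/225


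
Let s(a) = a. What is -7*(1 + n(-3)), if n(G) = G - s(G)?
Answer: -7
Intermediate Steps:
n(G) = 0 (n(G) = G - G = 0)
-7*(1 + n(-3)) = -7*(1 + 0) = -7*1 = -7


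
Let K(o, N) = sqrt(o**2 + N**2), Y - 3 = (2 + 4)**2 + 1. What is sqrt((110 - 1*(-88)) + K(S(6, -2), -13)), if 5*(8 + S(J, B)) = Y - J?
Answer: sqrt(4950 + 5*sqrt(4261))/5 ≈ 14.528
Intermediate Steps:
Y = 40 (Y = 3 + ((2 + 4)**2 + 1) = 3 + (6**2 + 1) = 3 + (36 + 1) = 3 + 37 = 40)
S(J, B) = -J/5 (S(J, B) = -8 + (40 - J)/5 = -8 + (8 - J/5) = -J/5)
K(o, N) = sqrt(N**2 + o**2)
sqrt((110 - 1*(-88)) + K(S(6, -2), -13)) = sqrt((110 - 1*(-88)) + sqrt((-13)**2 + (-1/5*6)**2)) = sqrt((110 + 88) + sqrt(169 + (-6/5)**2)) = sqrt(198 + sqrt(169 + 36/25)) = sqrt(198 + sqrt(4261/25)) = sqrt(198 + sqrt(4261)/5)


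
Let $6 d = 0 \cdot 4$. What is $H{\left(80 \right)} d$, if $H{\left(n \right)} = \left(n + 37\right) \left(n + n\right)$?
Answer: $0$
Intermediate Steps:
$d = 0$ ($d = \frac{0 \cdot 4}{6} = \frac{1}{6} \cdot 0 = 0$)
$H{\left(n \right)} = 2 n \left(37 + n\right)$ ($H{\left(n \right)} = \left(37 + n\right) 2 n = 2 n \left(37 + n\right)$)
$H{\left(80 \right)} d = 2 \cdot 80 \left(37 + 80\right) 0 = 2 \cdot 80 \cdot 117 \cdot 0 = 18720 \cdot 0 = 0$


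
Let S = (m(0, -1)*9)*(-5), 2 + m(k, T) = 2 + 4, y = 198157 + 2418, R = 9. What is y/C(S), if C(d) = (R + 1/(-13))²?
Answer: 33897175/13456 ≈ 2519.1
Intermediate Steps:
y = 200575
m(k, T) = 4 (m(k, T) = -2 + (2 + 4) = -2 + 6 = 4)
S = -180 (S = (4*9)*(-5) = 36*(-5) = -180)
C(d) = 13456/169 (C(d) = (9 + 1/(-13))² = (9 - 1/13)² = (116/13)² = 13456/169)
y/C(S) = 200575/(13456/169) = 200575*(169/13456) = 33897175/13456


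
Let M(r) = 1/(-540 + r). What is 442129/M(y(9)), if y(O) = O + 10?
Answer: -230349209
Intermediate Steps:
y(O) = 10 + O
442129/M(y(9)) = 442129/(1/(-540 + (10 + 9))) = 442129/(1/(-540 + 19)) = 442129/(1/(-521)) = 442129/(-1/521) = 442129*(-521) = -230349209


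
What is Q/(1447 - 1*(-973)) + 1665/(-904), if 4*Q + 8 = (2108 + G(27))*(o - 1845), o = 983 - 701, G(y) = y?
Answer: -379097119/1093840 ≈ -346.57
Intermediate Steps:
o = 282
Q = -3337013/4 (Q = -2 + ((2108 + 27)*(282 - 1845))/4 = -2 + (2135*(-1563))/4 = -2 + (1/4)*(-3337005) = -2 - 3337005/4 = -3337013/4 ≈ -8.3425e+5)
Q/(1447 - 1*(-973)) + 1665/(-904) = -3337013/(4*(1447 - 1*(-973))) + 1665/(-904) = -3337013/(4*(1447 + 973)) + 1665*(-1/904) = -3337013/4/2420 - 1665/904 = -3337013/4*1/2420 - 1665/904 = -3337013/9680 - 1665/904 = -379097119/1093840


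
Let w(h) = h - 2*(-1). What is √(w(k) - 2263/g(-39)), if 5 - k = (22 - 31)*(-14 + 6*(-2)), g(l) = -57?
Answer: 2*I*√152133/57 ≈ 13.686*I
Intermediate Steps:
k = -229 (k = 5 - (22 - 31)*(-14 + 6*(-2)) = 5 - (-9)*(-14 - 12) = 5 - (-9)*(-26) = 5 - 1*234 = 5 - 234 = -229)
w(h) = 2 + h (w(h) = h + 2 = 2 + h)
√(w(k) - 2263/g(-39)) = √((2 - 229) - 2263/(-57)) = √(-227 - 2263*(-1/57)) = √(-227 + 2263/57) = √(-10676/57) = 2*I*√152133/57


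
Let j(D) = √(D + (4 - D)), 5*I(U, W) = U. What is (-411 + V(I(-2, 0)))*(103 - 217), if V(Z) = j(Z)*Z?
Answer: 234726/5 ≈ 46945.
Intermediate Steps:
I(U, W) = U/5
j(D) = 2 (j(D) = √4 = 2)
V(Z) = 2*Z
(-411 + V(I(-2, 0)))*(103 - 217) = (-411 + 2*((⅕)*(-2)))*(103 - 217) = (-411 + 2*(-⅖))*(-114) = (-411 - ⅘)*(-114) = -2059/5*(-114) = 234726/5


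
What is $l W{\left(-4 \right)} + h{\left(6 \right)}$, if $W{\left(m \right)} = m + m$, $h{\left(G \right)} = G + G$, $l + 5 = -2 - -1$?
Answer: $60$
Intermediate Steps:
$l = -6$ ($l = -5 - 1 = -6$)
$h{\left(G \right)} = 2 G$
$W{\left(m \right)} = 2 m$
$l W{\left(-4 \right)} + h{\left(6 \right)} = - 6 \cdot 2 \left(-4\right) + 2 \cdot 6 = \left(-6\right) \left(-8\right) + 12 = 48 + 12 = 60$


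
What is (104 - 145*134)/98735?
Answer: -19326/98735 ≈ -0.19574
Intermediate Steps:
(104 - 145*134)/98735 = (104 - 19430)*(1/98735) = -19326*1/98735 = -19326/98735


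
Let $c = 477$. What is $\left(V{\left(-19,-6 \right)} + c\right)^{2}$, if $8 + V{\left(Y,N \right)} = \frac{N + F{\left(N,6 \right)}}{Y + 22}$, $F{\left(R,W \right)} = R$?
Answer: $216225$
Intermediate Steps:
$V{\left(Y,N \right)} = -8 + \frac{2 N}{22 + Y}$ ($V{\left(Y,N \right)} = -8 + \frac{N + N}{Y + 22} = -8 + \frac{2 N}{22 + Y}$)
$\left(V{\left(-19,-6 \right)} + c\right)^{2} = \left(\frac{2 \left(-88 - 6 - -76\right)}{22 - 19} + 477\right)^{2} = \left(\frac{2 \left(-88 - 6 + 76\right)}{3} + 477\right)^{2} = \left(2 \cdot \frac{1}{3} \left(-18\right) + 477\right)^{2} = \left(-12 + 477\right)^{2} = 465^{2} = 216225$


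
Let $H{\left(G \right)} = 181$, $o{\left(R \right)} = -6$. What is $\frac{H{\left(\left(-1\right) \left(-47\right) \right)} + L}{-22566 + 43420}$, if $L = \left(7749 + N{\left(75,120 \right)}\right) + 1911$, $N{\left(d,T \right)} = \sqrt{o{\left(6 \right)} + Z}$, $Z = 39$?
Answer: $\frac{9841}{20854} + \frac{\sqrt{33}}{20854} \approx 0.47218$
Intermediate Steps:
$N{\left(d,T \right)} = \sqrt{33}$ ($N{\left(d,T \right)} = \sqrt{-6 + 39} = \sqrt{33}$)
$L = 9660 + \sqrt{33}$ ($L = \left(7749 + \sqrt{33}\right) + 1911 = 9660 + \sqrt{33} \approx 9665.8$)
$\frac{H{\left(\left(-1\right) \left(-47\right) \right)} + L}{-22566 + 43420} = \frac{181 + \left(9660 + \sqrt{33}\right)}{-22566 + 43420} = \frac{9841 + \sqrt{33}}{20854} = \left(9841 + \sqrt{33}\right) \frac{1}{20854} = \frac{9841}{20854} + \frac{\sqrt{33}}{20854}$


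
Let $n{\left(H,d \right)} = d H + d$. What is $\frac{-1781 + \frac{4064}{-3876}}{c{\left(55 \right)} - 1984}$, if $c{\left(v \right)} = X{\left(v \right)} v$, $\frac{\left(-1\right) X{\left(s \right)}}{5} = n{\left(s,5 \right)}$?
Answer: $\frac{1726805}{76535496} \approx 0.022562$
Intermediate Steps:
$n{\left(H,d \right)} = d + H d$ ($n{\left(H,d \right)} = H d + d = d + H d$)
$X{\left(s \right)} = -25 - 25 s$ ($X{\left(s \right)} = - 5 \cdot 5 \left(1 + s\right) = - 5 \left(5 + 5 s\right) = -25 - 25 s$)
$c{\left(v \right)} = v \left(-25 - 25 v\right)$ ($c{\left(v \right)} = \left(-25 - 25 v\right) v = v \left(-25 - 25 v\right)$)
$\frac{-1781 + \frac{4064}{-3876}}{c{\left(55 \right)} - 1984} = \frac{-1781 + \frac{4064}{-3876}}{25 \cdot 55 \left(-1 - 55\right) - 1984} = \frac{-1781 + 4064 \left(- \frac{1}{3876}\right)}{25 \cdot 55 \left(-1 - 55\right) - 1984} = \frac{-1781 - \frac{1016}{969}}{25 \cdot 55 \left(-56\right) - 1984} = - \frac{1726805}{969 \left(-77000 - 1984\right)} = - \frac{1726805}{969 \left(-78984\right)} = \left(- \frac{1726805}{969}\right) \left(- \frac{1}{78984}\right) = \frac{1726805}{76535496}$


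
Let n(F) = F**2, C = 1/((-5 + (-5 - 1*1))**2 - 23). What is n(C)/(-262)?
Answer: -1/2516248 ≈ -3.9742e-7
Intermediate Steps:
C = 1/98 (C = 1/((-5 + (-5 - 1))**2 - 23) = 1/((-5 - 6)**2 - 23) = 1/((-11)**2 - 23) = 1/(121 - 23) = 1/98 ≈ 0.010204)
n(C)/(-262) = (1/98)**2/(-262) = (1/9604)*(-1/262) = -1/2516248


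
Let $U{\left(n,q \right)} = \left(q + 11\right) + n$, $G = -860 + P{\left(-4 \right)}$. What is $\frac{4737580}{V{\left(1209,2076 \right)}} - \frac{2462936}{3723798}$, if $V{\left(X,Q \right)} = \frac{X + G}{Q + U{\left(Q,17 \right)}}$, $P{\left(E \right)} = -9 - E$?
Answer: $\frac{4608917827206326}{80061657} \approx 5.7567 \cdot 10^{7}$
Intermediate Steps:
$G = -865$ ($G = -860 - 5 = -865$)
$U{\left(n,q \right)} = 11 + n + q$ ($U{\left(n,q \right)} = \left(11 + q\right) + n = 11 + n + q$)
$V{\left(X,Q \right)} = \frac{-865 + X}{28 + 2 Q}$ ($V{\left(X,Q \right)} = \frac{X - 865}{Q + \left(11 + Q + 17\right)} = \frac{-865 + X}{Q + \left(28 + Q\right)} = \frac{-865 + X}{28 + 2 Q}$)
$\frac{4737580}{V{\left(1209,2076 \right)}} - \frac{2462936}{3723798} = \frac{4737580}{\frac{1}{2} \frac{1}{14 + 2076} \left(-865 + 1209\right)} - \frac{2462936}{3723798} = \frac{4737580}{\frac{1}{2} \cdot \frac{1}{2090} \cdot 344} - \frac{1231468}{1861899} = \frac{4737580}{\frac{86}{1045}} - \frac{1231468}{1861899} = 4737580 \cdot \frac{1045}{86} - \frac{1231468}{1861899} = \frac{2475385550}{43} - \frac{1231468}{1861899} = \frac{4608917827206326}{80061657}$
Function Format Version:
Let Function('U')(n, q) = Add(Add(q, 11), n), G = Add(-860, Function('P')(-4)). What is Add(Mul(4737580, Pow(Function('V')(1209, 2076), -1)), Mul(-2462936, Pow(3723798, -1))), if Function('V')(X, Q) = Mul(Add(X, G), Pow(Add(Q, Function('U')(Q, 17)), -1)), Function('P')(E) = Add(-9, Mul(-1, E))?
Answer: Rational(4608917827206326, 80061657) ≈ 5.7567e+7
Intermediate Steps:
G = -865 (G = Add(-860, Add(-9, Mul(-1, -4))) = Add(-860, Add(-9, 4)) = Add(-860, -5) = -865)
Function('U')(n, q) = Add(11, n, q) (Function('U')(n, q) = Add(Add(11, q), n) = Add(11, n, q))
Function('V')(X, Q) = Mul(Pow(Add(28, Mul(2, Q)), -1), Add(-865, X)) (Function('V')(X, Q) = Mul(Add(X, -865), Pow(Add(Q, Add(11, Q, 17)), -1)) = Mul(Add(-865, X), Pow(Add(Q, Add(28, Q)), -1)) = Mul(Add(-865, X), Pow(Add(28, Mul(2, Q)), -1)) = Mul(Pow(Add(28, Mul(2, Q)), -1), Add(-865, X)))
Add(Mul(4737580, Pow(Function('V')(1209, 2076), -1)), Mul(-2462936, Pow(3723798, -1))) = Add(Mul(4737580, Pow(Mul(Rational(1, 2), Pow(Add(14, 2076), -1), Add(-865, 1209)), -1)), Mul(-2462936, Pow(3723798, -1))) = Add(Mul(4737580, Pow(Mul(Rational(1, 2), Pow(2090, -1), 344), -1)), Mul(-2462936, Rational(1, 3723798))) = Add(Mul(4737580, Pow(Mul(Rational(1, 2), Rational(1, 2090), 344), -1)), Rational(-1231468, 1861899)) = Add(Mul(4737580, Pow(Rational(86, 1045), -1)), Rational(-1231468, 1861899)) = Add(Mul(4737580, Rational(1045, 86)), Rational(-1231468, 1861899)) = Add(Rational(2475385550, 43), Rational(-1231468, 1861899)) = Rational(4608917827206326, 80061657)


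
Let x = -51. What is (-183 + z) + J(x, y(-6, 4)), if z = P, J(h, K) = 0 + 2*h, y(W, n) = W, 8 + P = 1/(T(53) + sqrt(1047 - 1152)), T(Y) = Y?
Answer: -853749/2914 - I*sqrt(105)/2914 ≈ -292.98 - 0.0035165*I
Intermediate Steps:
P = -8 + 1/(53 + I*sqrt(105)) (P = -8 + 1/(53 + sqrt(1047 - 1152)) = -8 + 1/(53 + sqrt(-105)) = -8 + 1/(53 + I*sqrt(105)) ≈ -7.9818 - 0.0035165*I)
J(h, K) = 2*h
z = -23259/2914 - I*sqrt(105)/2914 ≈ -7.9818 - 0.0035165*I
(-183 + z) + J(x, y(-6, 4)) = (-183 + (-23259/2914 - I*sqrt(105)/2914)) + 2*(-51) = (-556521/2914 - I*sqrt(105)/2914) - 102 = -853749/2914 - I*sqrt(105)/2914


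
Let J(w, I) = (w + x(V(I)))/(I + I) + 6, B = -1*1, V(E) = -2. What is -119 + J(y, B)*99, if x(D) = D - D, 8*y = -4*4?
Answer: 574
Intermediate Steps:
y = -2 (y = (-4*4)/8 = (⅛)*(-16) = -2)
B = -1
x(D) = 0
J(w, I) = 6 + w/(2*I) (J(w, I) = (w + 0)/(I + I) + 6 = w/((2*I)) + 6 = w*(1/(2*I)) + 6 = w/(2*I) + 6 = 6 + w/(2*I))
-119 + J(y, B)*99 = -119 + (6 + (½)*(-2)/(-1))*99 = -119 + (6 + (½)*(-2)*(-1))*99 = -119 + (6 + 1)*99 = -119 + 7*99 = -119 + 693 = 574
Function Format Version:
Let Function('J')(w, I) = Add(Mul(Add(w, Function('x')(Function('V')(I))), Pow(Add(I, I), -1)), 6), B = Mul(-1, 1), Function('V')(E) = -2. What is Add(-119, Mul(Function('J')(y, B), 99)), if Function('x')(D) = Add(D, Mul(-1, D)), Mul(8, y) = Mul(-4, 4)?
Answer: 574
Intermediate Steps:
y = -2 (y = Mul(Rational(1, 8), Mul(-4, 4)) = Mul(Rational(1, 8), -16) = -2)
B = -1
Function('x')(D) = 0
Function('J')(w, I) = Add(6, Mul(Rational(1, 2), w, Pow(I, -1))) (Function('J')(w, I) = Add(Mul(Add(w, 0), Pow(Add(I, I), -1)), 6) = Add(Mul(w, Pow(Mul(2, I), -1)), 6) = Add(Mul(w, Mul(Rational(1, 2), Pow(I, -1))), 6) = Add(Mul(Rational(1, 2), w, Pow(I, -1)), 6) = Add(6, Mul(Rational(1, 2), w, Pow(I, -1))))
Add(-119, Mul(Function('J')(y, B), 99)) = Add(-119, Mul(Add(6, Mul(Rational(1, 2), -2, Pow(-1, -1))), 99)) = Add(-119, Mul(Add(6, Mul(Rational(1, 2), -2, -1)), 99)) = Add(-119, Mul(Add(6, 1), 99)) = Add(-119, Mul(7, 99)) = Add(-119, 693) = 574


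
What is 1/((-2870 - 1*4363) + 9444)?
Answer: 1/2211 ≈ 0.00045228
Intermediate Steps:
1/((-2870 - 1*4363) + 9444) = 1/((-2870 - 4363) + 9444) = 1/(-7233 + 9444) = 1/2211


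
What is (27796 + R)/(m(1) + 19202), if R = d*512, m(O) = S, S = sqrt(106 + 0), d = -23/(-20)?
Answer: 454204108/307263915 - 23654*sqrt(106)/307263915 ≈ 1.4774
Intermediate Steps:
d = 23/20 (d = -23*(-1/20) = 23/20 ≈ 1.1500)
S = sqrt(106) ≈ 10.296
m(O) = sqrt(106)
R = 2944/5 (R = (23/20)*512 = 2944/5 ≈ 588.80)
(27796 + R)/(m(1) + 19202) = (27796 + 2944/5)/(sqrt(106) + 19202) = 141924/(5*(19202 + sqrt(106)))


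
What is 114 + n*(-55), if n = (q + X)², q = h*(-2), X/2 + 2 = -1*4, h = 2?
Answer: -13966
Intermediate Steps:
X = -12 (X = -4 + 2*(-1*4) = -4 + 2*(-4) = -4 - 8 = -12)
q = -4 (q = 2*(-2) = -4)
n = 256 (n = (-4 - 12)² = (-16)² = 256)
114 + n*(-55) = 114 + 256*(-55) = 114 - 14080 = -13966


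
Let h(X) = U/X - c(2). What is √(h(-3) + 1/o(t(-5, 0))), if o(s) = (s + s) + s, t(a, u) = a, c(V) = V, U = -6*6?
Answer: √2235/15 ≈ 3.1517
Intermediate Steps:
U = -36
o(s) = 3*s (o(s) = 2*s + s = 3*s)
h(X) = -2 - 36/X (h(X) = -36/X - 1*2 = -36/X - 2 = -2 - 36/X)
√(h(-3) + 1/o(t(-5, 0))) = √((-2 - 36/(-3)) + 1/(3*(-5))) = √((-2 - 36*(-⅓)) + 1/(-15)) = √((-2 + 12) - 1/15) = √(10 - 1/15) = √(149/15) = √2235/15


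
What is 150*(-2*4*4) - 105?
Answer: -4905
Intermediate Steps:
150*(-2*4*4) - 105 = 150*(-8*4) - 105 = 150*(-32) - 105 = -4800 - 105 = -4905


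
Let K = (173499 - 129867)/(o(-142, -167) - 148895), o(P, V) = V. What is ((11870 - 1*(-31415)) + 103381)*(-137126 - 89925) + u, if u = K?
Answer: -2481931637009762/74531 ≈ -3.3301e+10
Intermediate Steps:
K = -21816/74531 (K = (173499 - 129867)/(-167 - 148895) = 43632/(-149062) = 43632*(-1/149062) = -21816/74531 ≈ -0.29271)
u = -21816/74531 ≈ -0.29271
((11870 - 1*(-31415)) + 103381)*(-137126 - 89925) + u = ((11870 - 1*(-31415)) + 103381)*(-137126 - 89925) - 21816/74531 = ((11870 + 31415) + 103381)*(-227051) - 21816/74531 = (43285 + 103381)*(-227051) - 21816/74531 = 146666*(-227051) - 21816/74531 = -33300661966 - 21816/74531 = -2481931637009762/74531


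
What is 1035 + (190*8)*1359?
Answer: 2066715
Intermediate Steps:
1035 + (190*8)*1359 = 1035 + 1520*1359 = 1035 + 2065680 = 2066715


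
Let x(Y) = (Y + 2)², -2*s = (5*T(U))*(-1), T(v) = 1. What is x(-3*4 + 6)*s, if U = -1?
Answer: 40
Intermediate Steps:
s = 5/2 (s = -5*1*(-1)/2 = -5*(-1)/2 = -½*(-5) = 5/2 ≈ 2.5000)
x(Y) = (2 + Y)²
x(-3*4 + 6)*s = (2 + (-3*4 + 6))²*(5/2) = (2 + (-12 + 6))²*(5/2) = (2 - 6)²*(5/2) = (-4)²*(5/2) = 16*(5/2) = 40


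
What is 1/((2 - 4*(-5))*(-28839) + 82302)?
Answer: -1/552156 ≈ -1.8111e-6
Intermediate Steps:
1/((2 - 4*(-5))*(-28839) + 82302) = 1/((2 + 20)*(-28839) + 82302) = 1/(22*(-28839) + 82302) = 1/(-634458 + 82302) = 1/(-552156) = -1/552156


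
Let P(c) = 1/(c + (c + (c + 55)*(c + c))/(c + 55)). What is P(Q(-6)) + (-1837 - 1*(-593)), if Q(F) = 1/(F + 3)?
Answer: -205424/165 ≈ -1245.0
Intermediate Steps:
Q(F) = 1/(3 + F)
P(c) = 1/(c + (c + 2*c*(55 + c))/(55 + c)) (P(c) = 1/(c + (c + (55 + c)*(2*c))/(55 + c)) = 1/(c + (c + 2*c*(55 + c))/(55 + c)))
P(Q(-6)) + (-1837 - 1*(-593)) = (55 + 1/(3 - 6))/((1/(3 - 6))*(166 + 3/(3 - 6))) + (-1837 - 1*(-593)) = (55 + 1/(-3))/((1/(-3))*(166 + 3/(-3))) + (-1837 + 593) = (55 - ⅓)/((-⅓)*(166 + 3*(-⅓))) - 1244 = -3*164/3/(166 - 1) - 1244 = -3*164/3/165 - 1244 = -3*1/165*164/3 - 1244 = -164/165 - 1244 = -205424/165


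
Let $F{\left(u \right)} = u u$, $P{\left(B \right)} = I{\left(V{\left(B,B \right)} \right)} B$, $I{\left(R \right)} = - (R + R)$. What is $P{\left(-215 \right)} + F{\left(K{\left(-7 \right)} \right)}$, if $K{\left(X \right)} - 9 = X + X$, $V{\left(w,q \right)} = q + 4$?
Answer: $-90705$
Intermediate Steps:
$V{\left(w,q \right)} = 4 + q$
$I{\left(R \right)} = - 2 R$
$K{\left(X \right)} = 9 + 2 X$ ($K{\left(X \right)} = 9 + \left(X + X\right) = 9 + 2 X$)
$P{\left(B \right)} = B \left(-8 - 2 B\right)$ ($P{\left(B \right)} = - 2 \left(4 + B\right) B = \left(-8 - 2 B\right) B = B \left(-8 - 2 B\right)$)
$F{\left(u \right)} = u^{2}$
$P{\left(-215 \right)} + F{\left(K{\left(-7 \right)} \right)} = 2 \left(-215\right) \left(-4 - -215\right) + \left(9 + 2 \left(-7\right)\right)^{2} = 2 \left(-215\right) \left(-4 + 215\right) + \left(9 - 14\right)^{2} = 2 \left(-215\right) 211 + \left(-5\right)^{2} = -90730 + 25 = -90705$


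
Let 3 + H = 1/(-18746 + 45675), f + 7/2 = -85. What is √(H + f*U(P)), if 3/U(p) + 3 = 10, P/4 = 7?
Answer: I*√118720751282/53858 ≈ 6.3975*I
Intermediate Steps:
f = -177/2 (f = -7/2 - 85 = -177/2 ≈ -88.500)
P = 28 (P = 4*7 = 28)
U(p) = 3/7 (U(p) = 3/(-3 + 10) = 3/7)
H = -80786/26929 (H = -3 + 1/(-18746 + 45675) = -3 + 1/26929 = -80786/26929 ≈ -3.0000)
√(H + f*U(P)) = √(-80786/26929 - 177/2*3/7) = √(-80786/26929 - 531/14) = √(-2204329/53858) = I*√118720751282/53858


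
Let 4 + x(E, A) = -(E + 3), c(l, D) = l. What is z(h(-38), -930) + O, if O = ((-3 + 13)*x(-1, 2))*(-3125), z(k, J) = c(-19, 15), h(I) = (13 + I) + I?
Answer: 187481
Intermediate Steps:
h(I) = 13 + 2*I
z(k, J) = -19
x(E, A) = -7 - E (x(E, A) = -4 - (E + 3) = -4 - (3 + E) = -4 + (-3 - E) = -7 - E)
O = 187500 (O = ((-3 + 13)*(-7 - 1*(-1)))*(-3125) = (10*(-7 + 1))*(-3125) = (10*(-6))*(-3125) = -60*(-3125) = 187500)
z(h(-38), -930) + O = -19 + 187500 = 187481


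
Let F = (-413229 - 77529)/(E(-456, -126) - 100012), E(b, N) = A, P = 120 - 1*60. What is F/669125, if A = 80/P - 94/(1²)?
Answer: 736137/100473802625 ≈ 7.3267e-6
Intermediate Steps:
P = 60 (P = 120 - 60 = 60)
A = -278/3 (A = 80/60 - 94/(1²) = 80*(1/60) - 94/1 = 4/3 - 94*1 = 4/3 - 94 = -278/3 ≈ -92.667)
E(b, N) = -278/3
F = 736137/150157 (F = (-413229 - 77529)/(-278/3 - 100012) = -490758/(-300314/3) = -490758*(-3/300314) = 736137/150157 ≈ 4.9025)
F/669125 = (736137/150157)/669125 = (736137/150157)*(1/669125) = 736137/100473802625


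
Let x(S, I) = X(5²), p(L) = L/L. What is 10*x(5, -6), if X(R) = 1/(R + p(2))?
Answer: 5/13 ≈ 0.38462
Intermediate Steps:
p(L) = 1
X(R) = 1/(1 + R) (X(R) = 1/(R + 1) = 1/(1 + R))
x(S, I) = 1/26 (x(S, I) = 1/(1 + 5²) = 1/(1 + 25) = 1/26)
10*x(5, -6) = 10*(1/26) = 5/13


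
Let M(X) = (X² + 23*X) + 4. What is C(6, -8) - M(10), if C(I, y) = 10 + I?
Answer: -318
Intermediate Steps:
M(X) = 4 + X² + 23*X
C(6, -8) - M(10) = (10 + 6) - (4 + 10² + 23*10) = 16 - (4 + 100 + 230) = 16 - 1*334 = 16 - 334 = -318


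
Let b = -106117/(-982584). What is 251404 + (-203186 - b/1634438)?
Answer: 77436788166768539/1605972627792 ≈ 48218.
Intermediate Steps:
b = 106117/982584 (b = -106117*(-1/982584) = 106117/982584 ≈ 0.10800)
251404 + (-203186 - b/1634438) = 251404 + (-203186 - 106117/(982584*1634438)) = 251404 + (-203186 - 1*106117/1605972627792) = 251404 + (-203186 - 106117/1605972627792) = 251404 - 326311154350651429/1605972627792 = 77436788166768539/1605972627792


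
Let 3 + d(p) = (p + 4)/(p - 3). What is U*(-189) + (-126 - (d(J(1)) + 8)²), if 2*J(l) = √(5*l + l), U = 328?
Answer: -4659716/75 + 224*√6/75 ≈ -62122.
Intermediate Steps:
J(l) = √6*√l/2 (J(l) = √(5*l + l)/2 = √(6*l)/2 = (√6*√l)/2 = √6*√l/2)
d(p) = -3 + (4 + p)/(-3 + p) (d(p) = -3 + (p + 4)/(p - 3) = -3 + (4 + p)/(-3 + p))
U*(-189) + (-126 - (d(J(1)) + 8)²) = 328*(-189) + (-126 - ((13 - √6*√1)/(-3 + √6*√1/2) + 8)²) = -61992 + (-126 - ((13 - √6)/(-3 + (½)*√6*1) + 8)²) = -61992 + (-126 - ((13 - √6)/(-3 + √6/2) + 8)²) = -61992 + (-126 - (8 + (13 - √6)/(-3 + √6/2))²) = -62118 - (8 + (13 - √6)/(-3 + √6/2))²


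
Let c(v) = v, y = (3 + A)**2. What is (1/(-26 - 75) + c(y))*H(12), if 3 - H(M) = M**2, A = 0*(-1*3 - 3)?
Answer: -128028/101 ≈ -1267.6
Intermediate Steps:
A = 0 (A = 0*(-3 - 3) = 0*(-6) = 0)
y = 9 (y = (3 + 0)**2 = 3**2 = 9)
H(M) = 3 - M**2
(1/(-26 - 75) + c(y))*H(12) = (1/(-26 - 75) + 9)*(3 - 1*12**2) = (1/(-101) + 9)*(3 - 1*144) = (-1/101 + 9)*(3 - 144) = (908/101)*(-141) = -128028/101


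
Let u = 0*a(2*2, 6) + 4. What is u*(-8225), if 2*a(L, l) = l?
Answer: -32900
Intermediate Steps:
a(L, l) = l/2
u = 4 (u = 0*((½)*6) + 4 = 0*3 + 4 = 0 + 4 = 4)
u*(-8225) = 4*(-8225) = -32900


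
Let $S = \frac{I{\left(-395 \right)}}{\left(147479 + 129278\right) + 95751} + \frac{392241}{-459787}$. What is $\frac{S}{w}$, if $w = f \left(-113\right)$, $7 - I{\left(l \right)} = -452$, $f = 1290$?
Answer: $\frac{9726791213}{1664443995265528} \approx 5.8439 \cdot 10^{-6}$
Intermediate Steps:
$I{\left(l \right)} = 459$ ($I{\left(l \right)} = 7 - -452 = 7 + 452 = 459$)
$S = - \frac{145901868195}{171274335796}$ ($S = \frac{459}{\left(147479 + 129278\right) + 95751} + \frac{392241}{-459787} = \frac{459}{276757 + 95751} + 392241 \left(- \frac{1}{459787}\right) = \frac{459}{372508} - \frac{392241}{459787} = - \frac{145901868195}{171274335796} \approx -0.85186$)
$w = -145770$ ($w = 1290 \left(-113\right) = -145770$)
$\frac{S}{w} = - \frac{145901868195}{171274335796 \left(-145770\right)} = \left(- \frac{145901868195}{171274335796}\right) \left(- \frac{1}{145770}\right) = \frac{9726791213}{1664443995265528}$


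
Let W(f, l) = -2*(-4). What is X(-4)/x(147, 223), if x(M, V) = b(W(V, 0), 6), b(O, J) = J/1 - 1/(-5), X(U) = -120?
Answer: -600/31 ≈ -19.355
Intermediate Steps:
W(f, l) = 8
b(O, J) = ⅕ + J (b(O, J) = J*1 - 1*(-⅕) = J + ⅕ = ⅕ + J)
x(M, V) = 31/5 (x(M, V) = ⅕ + 6 = 31/5)
X(-4)/x(147, 223) = -120/31/5 = -120*5/31 = -600/31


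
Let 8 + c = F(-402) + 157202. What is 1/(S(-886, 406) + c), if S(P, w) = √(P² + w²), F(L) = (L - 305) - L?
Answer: 156889/24613208489 - 2*√237458/24613208489 ≈ 6.3346e-6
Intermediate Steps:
F(L) = -305 (F(L) = (-305 + L) - L = -305)
c = 156889 (c = -8 + (-305 + 157202) = -8 + 156897 = 156889)
1/(S(-886, 406) + c) = 1/(√((-886)² + 406²) + 156889) = 1/(√(784996 + 164836) + 156889) = 1/(√949832 + 156889) = 1/(2*√237458 + 156889) = 1/(156889 + 2*√237458)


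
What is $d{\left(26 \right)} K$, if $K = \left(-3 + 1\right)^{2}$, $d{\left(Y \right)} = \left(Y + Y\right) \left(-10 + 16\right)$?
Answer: $1248$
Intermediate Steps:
$d{\left(Y \right)} = 12 Y$ ($d{\left(Y \right)} = 2 Y 6 = 12 Y$)
$K = 4$ ($K = \left(-2\right)^{2} = 4$)
$d{\left(26 \right)} K = 12 \cdot 26 \cdot 4 = 312 \cdot 4 = 1248$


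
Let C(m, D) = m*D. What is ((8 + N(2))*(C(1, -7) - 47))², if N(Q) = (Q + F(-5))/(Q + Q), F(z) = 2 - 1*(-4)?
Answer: 291600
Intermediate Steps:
F(z) = 6 (F(z) = 2 + 4 = 6)
N(Q) = (6 + Q)/(2*Q) (N(Q) = (Q + 6)/(Q + Q) = (6 + Q)/((2*Q)) = (6 + Q)*(1/(2*Q)) = (6 + Q)/(2*Q))
C(m, D) = D*m
((8 + N(2))*(C(1, -7) - 47))² = ((8 + (½)*(6 + 2)/2)*(-7*1 - 47))² = ((8 + (½)*(½)*8)*(-7 - 47))² = ((8 + 2)*(-54))² = (10*(-54))² = (-540)² = 291600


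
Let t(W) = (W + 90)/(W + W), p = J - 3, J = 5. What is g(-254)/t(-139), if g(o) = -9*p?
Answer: -5004/49 ≈ -102.12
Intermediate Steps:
p = 2 (p = 5 - 3 = 2)
t(W) = (90 + W)/(2*W) (t(W) = (90 + W)/((2*W)) = (90 + W)*(1/(2*W)) = (90 + W)/(2*W))
g(o) = -18 (g(o) = -9*2 = -18)
g(-254)/t(-139) = -18*(-278/(90 - 139)) = -18/((½)*(-1/139)*(-49)) = -18/49/278 = -18*278/49 = -5004/49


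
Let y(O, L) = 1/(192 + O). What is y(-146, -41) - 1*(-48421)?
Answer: 2227367/46 ≈ 48421.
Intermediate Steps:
y(-146, -41) - 1*(-48421) = 1/(192 - 146) - 1*(-48421) = 1/46 + 48421 = 2227367/46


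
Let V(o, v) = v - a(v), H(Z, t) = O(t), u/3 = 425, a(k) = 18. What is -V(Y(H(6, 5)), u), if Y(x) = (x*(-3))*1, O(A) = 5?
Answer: -1257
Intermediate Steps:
u = 1275 (u = 3*425 = 1275)
H(Z, t) = 5
Y(x) = -3*x (Y(x) = -3*x*1 = -3*x)
V(o, v) = -18 + v (V(o, v) = v - 1*18 = v - 18 = -18 + v)
-V(Y(H(6, 5)), u) = -(-18 + 1275) = -1*1257 = -1257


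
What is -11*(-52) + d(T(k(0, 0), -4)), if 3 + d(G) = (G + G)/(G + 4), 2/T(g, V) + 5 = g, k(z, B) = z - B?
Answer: 5119/9 ≈ 568.78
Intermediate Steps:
T(g, V) = 2/(-5 + g)
d(G) = -3 + 2*G/(4 + G) (d(G) = -3 + (G + G)/(G + 4) = -3 + (2*G)/(4 + G) = -3 + 2*G/(4 + G))
-11*(-52) + d(T(k(0, 0), -4)) = -11*(-52) + (-12 - 2/(-5 + (0 - 1*0)))/(4 + 2/(-5 + (0 - 1*0))) = 572 + (-12 - 2/(-5 + (0 + 0)))/(4 + 2/(-5 + (0 + 0))) = 572 + (-12 - 2/(-5 + 0))/(4 + 2/(-5 + 0)) = 572 + (-12 - 2/(-5))/(4 + 2/(-5)) = 572 + (-12 - 2*(-1)/5)/(4 + 2*(-⅕)) = 572 + (-12 - 1*(-⅖))/(4 - ⅖) = 572 + (-12 + ⅖)/(18/5) = 572 + (5/18)*(-58/5) = 572 - 29/9 = 5119/9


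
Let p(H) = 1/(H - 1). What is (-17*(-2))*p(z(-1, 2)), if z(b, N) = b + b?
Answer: -34/3 ≈ -11.333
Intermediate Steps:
z(b, N) = 2*b
p(H) = 1/(-1 + H)
(-17*(-2))*p(z(-1, 2)) = (-17*(-2))/(-1 + 2*(-1)) = 34/(-1 - 2) = 34/(-3) = 34*(-⅓) = -34/3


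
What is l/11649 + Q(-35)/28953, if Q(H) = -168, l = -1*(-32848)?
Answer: 105454568/37474833 ≈ 2.8140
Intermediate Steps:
l = 32848
l/11649 + Q(-35)/28953 = 32848/11649 - 168/28953 = 32848*(1/11649) - 168*1/28953 = 32848/11649 - 56/9651 = 105454568/37474833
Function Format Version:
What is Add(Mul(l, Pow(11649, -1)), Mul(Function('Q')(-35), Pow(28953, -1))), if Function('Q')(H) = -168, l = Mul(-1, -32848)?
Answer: Rational(105454568, 37474833) ≈ 2.8140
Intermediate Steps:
l = 32848
Add(Mul(l, Pow(11649, -1)), Mul(Function('Q')(-35), Pow(28953, -1))) = Add(Mul(32848, Pow(11649, -1)), Mul(-168, Pow(28953, -1))) = Add(Mul(32848, Rational(1, 11649)), Mul(-168, Rational(1, 28953))) = Add(Rational(32848, 11649), Rational(-56, 9651)) = Rational(105454568, 37474833)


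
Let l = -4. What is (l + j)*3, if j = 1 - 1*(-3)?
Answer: 0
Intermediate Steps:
j = 4 (j = 1 + 3 = 4)
(l + j)*3 = (-4 + 4)*3 = 0*3 = 0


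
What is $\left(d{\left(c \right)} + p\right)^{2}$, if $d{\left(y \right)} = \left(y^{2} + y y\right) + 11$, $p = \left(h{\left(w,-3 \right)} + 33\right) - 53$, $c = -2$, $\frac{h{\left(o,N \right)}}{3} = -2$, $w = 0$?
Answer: $49$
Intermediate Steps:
$h{\left(o,N \right)} = -6$ ($h{\left(o,N \right)} = 3 \left(-2\right) = -6$)
$p = -26$ ($p = \left(-6 + 33\right) - 53 = 27 - 53 = -26$)
$d{\left(y \right)} = 11 + 2 y^{2}$ ($d{\left(y \right)} = \left(y^{2} + y^{2}\right) + 11 = 2 y^{2} + 11 = 11 + 2 y^{2}$)
$\left(d{\left(c \right)} + p\right)^{2} = \left(\left(11 + 2 \left(-2\right)^{2}\right) - 26\right)^{2} = \left(\left(11 + 2 \cdot 4\right) - 26\right)^{2} = \left(\left(11 + 8\right) - 26\right)^{2} = \left(19 - 26\right)^{2} = \left(-7\right)^{2} = 49$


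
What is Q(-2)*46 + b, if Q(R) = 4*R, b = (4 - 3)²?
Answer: -367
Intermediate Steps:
b = 1 (b = 1² = 1)
Q(-2)*46 + b = (4*(-2))*46 + 1 = -8*46 + 1 = -368 + 1 = -367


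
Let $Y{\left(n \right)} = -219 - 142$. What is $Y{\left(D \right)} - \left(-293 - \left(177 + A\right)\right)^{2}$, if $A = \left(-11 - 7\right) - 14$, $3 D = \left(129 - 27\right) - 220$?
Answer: $-192205$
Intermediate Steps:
$D = - \frac{118}{3}$ ($D = \frac{\left(129 - 27\right) - 220}{3} = \frac{102 - 220}{3} = \frac{1}{3} \left(-118\right) = - \frac{118}{3} \approx -39.333$)
$A = -32$ ($A = -18 - 14 = -32$)
$Y{\left(n \right)} = -361$
$Y{\left(D \right)} - \left(-293 - \left(177 + A\right)\right)^{2} = -361 - \left(-293 - 145\right)^{2} = -361 - \left(-438\right)^{2} = -361 - 191844 = -192205$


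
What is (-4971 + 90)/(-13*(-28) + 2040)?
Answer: -4881/2404 ≈ -2.0304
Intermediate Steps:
(-4971 + 90)/(-13*(-28) + 2040) = -4881/(364 + 2040) = -4881/2404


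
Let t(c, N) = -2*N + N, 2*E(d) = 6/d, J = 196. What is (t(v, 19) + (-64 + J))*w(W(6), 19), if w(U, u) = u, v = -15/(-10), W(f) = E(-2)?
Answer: 2147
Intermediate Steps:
E(d) = 3/d (E(d) = (6/d)/2 = 3/d)
W(f) = -3/2 (W(f) = 3/(-2) = 3*(-1/2) = -3/2)
v = 3/2 (v = -15*(-1/10) = 3/2 ≈ 1.5000)
t(c, N) = -N
(t(v, 19) + (-64 + J))*w(W(6), 19) = (-1*19 + (-64 + 196))*19 = (-19 + 132)*19 = 113*19 = 2147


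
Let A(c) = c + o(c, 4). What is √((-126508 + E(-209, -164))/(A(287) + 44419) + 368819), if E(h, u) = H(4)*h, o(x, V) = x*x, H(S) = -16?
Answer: √238227763059663/25415 ≈ 607.30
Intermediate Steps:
o(x, V) = x²
A(c) = c + c²
E(h, u) = -16*h
√((-126508 + E(-209, -164))/(A(287) + 44419) + 368819) = √((-126508 - 16*(-209))/(287*(1 + 287) + 44419) + 368819) = √((-126508 + 3344)/(287*288 + 44419) + 368819) = √(-123164/(82656 + 44419) + 368819) = √(-123164/127075 + 368819) = √(46867551261/127075) = √238227763059663/25415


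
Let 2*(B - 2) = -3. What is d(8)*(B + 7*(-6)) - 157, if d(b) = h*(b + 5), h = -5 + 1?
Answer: 2001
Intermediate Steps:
B = ½ (B = 2 + (½)*(-3) = 2 - 3/2 = ½ ≈ 0.50000)
h = -4
d(b) = -20 - 4*b (d(b) = -4*(b + 5) = -4*(5 + b) = -20 - 4*b)
d(8)*(B + 7*(-6)) - 157 = (-20 - 4*8)*(½ + 7*(-6)) - 157 = (-20 - 32)*(½ - 42) - 157 = -52*(-83/2) - 157 = 2158 - 157 = 2001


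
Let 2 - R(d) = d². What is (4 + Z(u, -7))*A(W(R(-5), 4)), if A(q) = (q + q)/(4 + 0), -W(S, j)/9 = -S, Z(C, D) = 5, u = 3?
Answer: -1863/2 ≈ -931.50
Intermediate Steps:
R(d) = 2 - d²
W(S, j) = 9*S (W(S, j) = -(-9)*S = 9*S)
A(q) = q/2 (A(q) = (2*q)/4 = (2*q)*(¼) = q/2)
(4 + Z(u, -7))*A(W(R(-5), 4)) = (4 + 5)*((9*(2 - 1*(-5)²))/2) = 9*((9*(2 - 1*25))/2) = 9*((9*(2 - 25))/2) = 9*((9*(-23))/2) = 9*((½)*(-207)) = 9*(-207/2) = -1863/2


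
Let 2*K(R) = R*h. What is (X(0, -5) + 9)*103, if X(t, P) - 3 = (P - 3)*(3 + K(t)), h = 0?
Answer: -1236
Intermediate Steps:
K(R) = 0 (K(R) = (R*0)/2 = (½)*0 = 0)
X(t, P) = -6 + 3*P (X(t, P) = 3 + (P - 3)*(3 + 0) = 3 + (-3 + P)*3 = 3 + (-9 + 3*P) = -6 + 3*P)
(X(0, -5) + 9)*103 = ((-6 + 3*(-5)) + 9)*103 = ((-6 - 15) + 9)*103 = (-21 + 9)*103 = -12*103 = -1236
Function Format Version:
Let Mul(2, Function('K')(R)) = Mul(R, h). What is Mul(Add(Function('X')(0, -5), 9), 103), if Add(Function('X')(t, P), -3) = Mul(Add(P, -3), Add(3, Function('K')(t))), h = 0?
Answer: -1236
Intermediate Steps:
Function('K')(R) = 0 (Function('K')(R) = Mul(Rational(1, 2), Mul(R, 0)) = Mul(Rational(1, 2), 0) = 0)
Function('X')(t, P) = Add(-6, Mul(3, P)) (Function('X')(t, P) = Add(3, Mul(Add(P, -3), Add(3, 0))) = Add(3, Mul(Add(-3, P), 3)) = Add(3, Add(-9, Mul(3, P))) = Add(-6, Mul(3, P)))
Mul(Add(Function('X')(0, -5), 9), 103) = Mul(Add(Add(-6, Mul(3, -5)), 9), 103) = Mul(Add(Add(-6, -15), 9), 103) = Mul(Add(-21, 9), 103) = Mul(-12, 103) = -1236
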